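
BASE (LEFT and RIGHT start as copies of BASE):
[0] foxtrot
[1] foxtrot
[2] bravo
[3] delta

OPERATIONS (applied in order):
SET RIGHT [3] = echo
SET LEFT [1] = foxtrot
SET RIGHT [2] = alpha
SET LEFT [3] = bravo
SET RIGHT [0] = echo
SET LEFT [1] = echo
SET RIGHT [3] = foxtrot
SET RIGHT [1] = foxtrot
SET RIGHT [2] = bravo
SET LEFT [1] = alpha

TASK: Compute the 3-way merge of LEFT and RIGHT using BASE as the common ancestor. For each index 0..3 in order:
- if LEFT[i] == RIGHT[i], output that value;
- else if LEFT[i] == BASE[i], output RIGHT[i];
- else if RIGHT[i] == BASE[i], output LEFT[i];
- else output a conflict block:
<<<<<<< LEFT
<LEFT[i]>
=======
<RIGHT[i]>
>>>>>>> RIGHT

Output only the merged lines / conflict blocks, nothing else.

Answer: echo
alpha
bravo
<<<<<<< LEFT
bravo
=======
foxtrot
>>>>>>> RIGHT

Derivation:
Final LEFT:  [foxtrot, alpha, bravo, bravo]
Final RIGHT: [echo, foxtrot, bravo, foxtrot]
i=0: L=foxtrot=BASE, R=echo -> take RIGHT -> echo
i=1: L=alpha, R=foxtrot=BASE -> take LEFT -> alpha
i=2: L=bravo R=bravo -> agree -> bravo
i=3: BASE=delta L=bravo R=foxtrot all differ -> CONFLICT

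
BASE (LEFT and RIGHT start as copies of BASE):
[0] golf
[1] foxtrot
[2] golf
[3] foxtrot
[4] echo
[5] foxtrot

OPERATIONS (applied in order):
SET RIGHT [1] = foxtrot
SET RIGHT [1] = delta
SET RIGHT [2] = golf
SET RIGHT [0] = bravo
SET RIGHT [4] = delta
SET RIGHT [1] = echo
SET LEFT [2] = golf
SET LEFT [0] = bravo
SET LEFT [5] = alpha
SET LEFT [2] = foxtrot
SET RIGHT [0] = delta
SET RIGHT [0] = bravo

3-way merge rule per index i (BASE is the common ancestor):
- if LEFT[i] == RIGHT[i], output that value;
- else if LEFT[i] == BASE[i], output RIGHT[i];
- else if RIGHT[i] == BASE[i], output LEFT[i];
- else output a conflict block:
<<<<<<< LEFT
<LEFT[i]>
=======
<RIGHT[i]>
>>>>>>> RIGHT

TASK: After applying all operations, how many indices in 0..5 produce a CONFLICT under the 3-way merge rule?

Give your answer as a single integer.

Final LEFT:  [bravo, foxtrot, foxtrot, foxtrot, echo, alpha]
Final RIGHT: [bravo, echo, golf, foxtrot, delta, foxtrot]
i=0: L=bravo R=bravo -> agree -> bravo
i=1: L=foxtrot=BASE, R=echo -> take RIGHT -> echo
i=2: L=foxtrot, R=golf=BASE -> take LEFT -> foxtrot
i=3: L=foxtrot R=foxtrot -> agree -> foxtrot
i=4: L=echo=BASE, R=delta -> take RIGHT -> delta
i=5: L=alpha, R=foxtrot=BASE -> take LEFT -> alpha
Conflict count: 0

Answer: 0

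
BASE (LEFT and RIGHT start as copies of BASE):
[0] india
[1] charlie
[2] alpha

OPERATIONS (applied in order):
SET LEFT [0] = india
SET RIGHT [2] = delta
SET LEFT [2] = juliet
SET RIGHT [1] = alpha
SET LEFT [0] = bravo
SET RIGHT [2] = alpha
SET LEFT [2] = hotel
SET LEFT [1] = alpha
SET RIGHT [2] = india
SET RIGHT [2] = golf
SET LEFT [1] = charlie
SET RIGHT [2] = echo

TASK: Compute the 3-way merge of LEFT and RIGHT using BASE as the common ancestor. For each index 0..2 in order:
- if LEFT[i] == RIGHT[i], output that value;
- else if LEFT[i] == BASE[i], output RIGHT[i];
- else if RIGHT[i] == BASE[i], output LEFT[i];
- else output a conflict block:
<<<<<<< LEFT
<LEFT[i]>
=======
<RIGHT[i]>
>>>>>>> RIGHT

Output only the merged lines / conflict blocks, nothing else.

Final LEFT:  [bravo, charlie, hotel]
Final RIGHT: [india, alpha, echo]
i=0: L=bravo, R=india=BASE -> take LEFT -> bravo
i=1: L=charlie=BASE, R=alpha -> take RIGHT -> alpha
i=2: BASE=alpha L=hotel R=echo all differ -> CONFLICT

Answer: bravo
alpha
<<<<<<< LEFT
hotel
=======
echo
>>>>>>> RIGHT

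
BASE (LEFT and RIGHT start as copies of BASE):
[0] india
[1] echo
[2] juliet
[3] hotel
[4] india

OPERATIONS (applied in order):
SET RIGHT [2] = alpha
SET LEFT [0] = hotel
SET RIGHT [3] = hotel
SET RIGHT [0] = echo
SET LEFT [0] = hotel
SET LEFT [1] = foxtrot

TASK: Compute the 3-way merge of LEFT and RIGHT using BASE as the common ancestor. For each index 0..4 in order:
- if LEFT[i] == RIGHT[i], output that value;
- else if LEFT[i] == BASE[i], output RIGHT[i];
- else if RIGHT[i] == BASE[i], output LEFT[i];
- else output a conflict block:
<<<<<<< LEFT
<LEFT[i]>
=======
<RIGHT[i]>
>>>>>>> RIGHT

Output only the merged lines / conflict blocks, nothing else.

Answer: <<<<<<< LEFT
hotel
=======
echo
>>>>>>> RIGHT
foxtrot
alpha
hotel
india

Derivation:
Final LEFT:  [hotel, foxtrot, juliet, hotel, india]
Final RIGHT: [echo, echo, alpha, hotel, india]
i=0: BASE=india L=hotel R=echo all differ -> CONFLICT
i=1: L=foxtrot, R=echo=BASE -> take LEFT -> foxtrot
i=2: L=juliet=BASE, R=alpha -> take RIGHT -> alpha
i=3: L=hotel R=hotel -> agree -> hotel
i=4: L=india R=india -> agree -> india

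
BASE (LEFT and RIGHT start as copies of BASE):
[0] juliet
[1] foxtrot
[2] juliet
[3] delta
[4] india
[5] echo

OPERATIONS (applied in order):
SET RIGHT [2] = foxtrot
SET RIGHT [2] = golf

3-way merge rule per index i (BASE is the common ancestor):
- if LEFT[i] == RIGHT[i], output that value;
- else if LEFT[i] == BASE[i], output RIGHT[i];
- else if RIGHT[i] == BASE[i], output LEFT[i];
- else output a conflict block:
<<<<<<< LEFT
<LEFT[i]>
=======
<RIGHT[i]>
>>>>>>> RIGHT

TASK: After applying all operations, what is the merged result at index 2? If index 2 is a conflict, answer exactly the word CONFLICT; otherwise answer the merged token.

Answer: golf

Derivation:
Final LEFT:  [juliet, foxtrot, juliet, delta, india, echo]
Final RIGHT: [juliet, foxtrot, golf, delta, india, echo]
i=0: L=juliet R=juliet -> agree -> juliet
i=1: L=foxtrot R=foxtrot -> agree -> foxtrot
i=2: L=juliet=BASE, R=golf -> take RIGHT -> golf
i=3: L=delta R=delta -> agree -> delta
i=4: L=india R=india -> agree -> india
i=5: L=echo R=echo -> agree -> echo
Index 2 -> golf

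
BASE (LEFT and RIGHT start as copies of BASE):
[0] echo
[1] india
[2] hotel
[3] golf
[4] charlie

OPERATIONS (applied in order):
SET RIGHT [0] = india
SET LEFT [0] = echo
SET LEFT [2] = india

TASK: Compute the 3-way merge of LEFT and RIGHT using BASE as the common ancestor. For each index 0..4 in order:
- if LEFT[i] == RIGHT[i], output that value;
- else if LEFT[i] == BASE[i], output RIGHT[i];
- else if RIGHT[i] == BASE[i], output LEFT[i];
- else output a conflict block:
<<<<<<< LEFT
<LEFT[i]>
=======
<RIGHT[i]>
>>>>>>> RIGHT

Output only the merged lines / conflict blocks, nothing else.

Final LEFT:  [echo, india, india, golf, charlie]
Final RIGHT: [india, india, hotel, golf, charlie]
i=0: L=echo=BASE, R=india -> take RIGHT -> india
i=1: L=india R=india -> agree -> india
i=2: L=india, R=hotel=BASE -> take LEFT -> india
i=3: L=golf R=golf -> agree -> golf
i=4: L=charlie R=charlie -> agree -> charlie

Answer: india
india
india
golf
charlie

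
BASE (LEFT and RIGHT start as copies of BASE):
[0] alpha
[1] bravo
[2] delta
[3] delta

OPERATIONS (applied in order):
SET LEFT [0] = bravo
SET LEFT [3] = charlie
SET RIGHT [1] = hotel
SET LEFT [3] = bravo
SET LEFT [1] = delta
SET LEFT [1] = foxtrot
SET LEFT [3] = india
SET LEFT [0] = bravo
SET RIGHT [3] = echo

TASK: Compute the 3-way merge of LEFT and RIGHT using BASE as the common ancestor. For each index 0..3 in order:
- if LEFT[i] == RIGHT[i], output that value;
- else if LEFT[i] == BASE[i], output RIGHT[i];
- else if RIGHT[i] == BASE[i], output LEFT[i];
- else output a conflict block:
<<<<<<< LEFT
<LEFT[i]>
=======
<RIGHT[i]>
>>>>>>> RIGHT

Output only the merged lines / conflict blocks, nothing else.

Answer: bravo
<<<<<<< LEFT
foxtrot
=======
hotel
>>>>>>> RIGHT
delta
<<<<<<< LEFT
india
=======
echo
>>>>>>> RIGHT

Derivation:
Final LEFT:  [bravo, foxtrot, delta, india]
Final RIGHT: [alpha, hotel, delta, echo]
i=0: L=bravo, R=alpha=BASE -> take LEFT -> bravo
i=1: BASE=bravo L=foxtrot R=hotel all differ -> CONFLICT
i=2: L=delta R=delta -> agree -> delta
i=3: BASE=delta L=india R=echo all differ -> CONFLICT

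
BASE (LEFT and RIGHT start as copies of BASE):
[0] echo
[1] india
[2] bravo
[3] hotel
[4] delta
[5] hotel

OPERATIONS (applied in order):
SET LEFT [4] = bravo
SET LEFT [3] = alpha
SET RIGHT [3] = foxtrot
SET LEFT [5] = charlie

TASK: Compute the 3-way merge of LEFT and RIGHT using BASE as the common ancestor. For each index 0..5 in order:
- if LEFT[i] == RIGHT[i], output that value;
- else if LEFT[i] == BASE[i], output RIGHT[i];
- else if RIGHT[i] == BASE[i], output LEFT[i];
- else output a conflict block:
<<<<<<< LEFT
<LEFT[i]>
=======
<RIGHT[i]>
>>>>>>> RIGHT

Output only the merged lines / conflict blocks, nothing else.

Final LEFT:  [echo, india, bravo, alpha, bravo, charlie]
Final RIGHT: [echo, india, bravo, foxtrot, delta, hotel]
i=0: L=echo R=echo -> agree -> echo
i=1: L=india R=india -> agree -> india
i=2: L=bravo R=bravo -> agree -> bravo
i=3: BASE=hotel L=alpha R=foxtrot all differ -> CONFLICT
i=4: L=bravo, R=delta=BASE -> take LEFT -> bravo
i=5: L=charlie, R=hotel=BASE -> take LEFT -> charlie

Answer: echo
india
bravo
<<<<<<< LEFT
alpha
=======
foxtrot
>>>>>>> RIGHT
bravo
charlie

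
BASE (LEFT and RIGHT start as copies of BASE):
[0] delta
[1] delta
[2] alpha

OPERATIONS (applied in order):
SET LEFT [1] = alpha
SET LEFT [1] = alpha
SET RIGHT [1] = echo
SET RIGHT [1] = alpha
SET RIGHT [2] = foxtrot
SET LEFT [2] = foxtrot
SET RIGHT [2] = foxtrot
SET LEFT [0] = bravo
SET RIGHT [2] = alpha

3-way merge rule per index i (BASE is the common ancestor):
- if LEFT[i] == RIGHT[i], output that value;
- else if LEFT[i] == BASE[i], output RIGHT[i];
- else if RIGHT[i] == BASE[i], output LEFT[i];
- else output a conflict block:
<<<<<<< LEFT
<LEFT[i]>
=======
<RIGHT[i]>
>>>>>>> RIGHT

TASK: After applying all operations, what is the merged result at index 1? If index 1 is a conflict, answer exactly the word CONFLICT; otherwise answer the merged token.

Final LEFT:  [bravo, alpha, foxtrot]
Final RIGHT: [delta, alpha, alpha]
i=0: L=bravo, R=delta=BASE -> take LEFT -> bravo
i=1: L=alpha R=alpha -> agree -> alpha
i=2: L=foxtrot, R=alpha=BASE -> take LEFT -> foxtrot
Index 1 -> alpha

Answer: alpha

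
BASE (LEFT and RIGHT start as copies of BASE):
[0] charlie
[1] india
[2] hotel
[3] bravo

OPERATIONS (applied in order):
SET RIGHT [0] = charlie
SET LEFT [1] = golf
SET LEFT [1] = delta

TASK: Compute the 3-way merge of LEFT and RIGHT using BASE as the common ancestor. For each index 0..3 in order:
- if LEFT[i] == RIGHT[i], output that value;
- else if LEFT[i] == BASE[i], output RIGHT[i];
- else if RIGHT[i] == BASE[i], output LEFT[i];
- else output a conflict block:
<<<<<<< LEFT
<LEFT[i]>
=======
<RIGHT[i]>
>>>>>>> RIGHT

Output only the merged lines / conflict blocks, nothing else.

Answer: charlie
delta
hotel
bravo

Derivation:
Final LEFT:  [charlie, delta, hotel, bravo]
Final RIGHT: [charlie, india, hotel, bravo]
i=0: L=charlie R=charlie -> agree -> charlie
i=1: L=delta, R=india=BASE -> take LEFT -> delta
i=2: L=hotel R=hotel -> agree -> hotel
i=3: L=bravo R=bravo -> agree -> bravo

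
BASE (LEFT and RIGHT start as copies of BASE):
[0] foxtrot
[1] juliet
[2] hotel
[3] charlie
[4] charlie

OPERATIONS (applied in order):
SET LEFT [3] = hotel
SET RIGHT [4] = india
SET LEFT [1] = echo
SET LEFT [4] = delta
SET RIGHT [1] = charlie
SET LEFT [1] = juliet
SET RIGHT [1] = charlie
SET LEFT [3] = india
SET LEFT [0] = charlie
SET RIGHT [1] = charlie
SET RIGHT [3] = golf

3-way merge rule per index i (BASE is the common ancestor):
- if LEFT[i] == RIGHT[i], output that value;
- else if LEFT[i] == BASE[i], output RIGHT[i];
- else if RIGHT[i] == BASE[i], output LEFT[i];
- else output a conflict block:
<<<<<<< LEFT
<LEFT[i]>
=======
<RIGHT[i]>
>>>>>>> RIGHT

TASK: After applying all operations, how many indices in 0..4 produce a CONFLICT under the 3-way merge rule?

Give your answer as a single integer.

Final LEFT:  [charlie, juliet, hotel, india, delta]
Final RIGHT: [foxtrot, charlie, hotel, golf, india]
i=0: L=charlie, R=foxtrot=BASE -> take LEFT -> charlie
i=1: L=juliet=BASE, R=charlie -> take RIGHT -> charlie
i=2: L=hotel R=hotel -> agree -> hotel
i=3: BASE=charlie L=india R=golf all differ -> CONFLICT
i=4: BASE=charlie L=delta R=india all differ -> CONFLICT
Conflict count: 2

Answer: 2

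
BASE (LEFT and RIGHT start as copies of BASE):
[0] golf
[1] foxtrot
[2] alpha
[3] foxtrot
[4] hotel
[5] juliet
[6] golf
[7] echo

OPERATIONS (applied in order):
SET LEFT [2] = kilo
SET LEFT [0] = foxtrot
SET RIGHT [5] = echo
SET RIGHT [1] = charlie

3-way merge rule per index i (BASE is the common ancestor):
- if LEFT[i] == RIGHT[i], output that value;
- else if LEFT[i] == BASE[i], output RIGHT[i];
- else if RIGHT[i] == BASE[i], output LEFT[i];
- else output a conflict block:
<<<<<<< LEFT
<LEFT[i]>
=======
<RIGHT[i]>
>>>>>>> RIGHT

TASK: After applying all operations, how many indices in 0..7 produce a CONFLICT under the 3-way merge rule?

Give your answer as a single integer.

Answer: 0

Derivation:
Final LEFT:  [foxtrot, foxtrot, kilo, foxtrot, hotel, juliet, golf, echo]
Final RIGHT: [golf, charlie, alpha, foxtrot, hotel, echo, golf, echo]
i=0: L=foxtrot, R=golf=BASE -> take LEFT -> foxtrot
i=1: L=foxtrot=BASE, R=charlie -> take RIGHT -> charlie
i=2: L=kilo, R=alpha=BASE -> take LEFT -> kilo
i=3: L=foxtrot R=foxtrot -> agree -> foxtrot
i=4: L=hotel R=hotel -> agree -> hotel
i=5: L=juliet=BASE, R=echo -> take RIGHT -> echo
i=6: L=golf R=golf -> agree -> golf
i=7: L=echo R=echo -> agree -> echo
Conflict count: 0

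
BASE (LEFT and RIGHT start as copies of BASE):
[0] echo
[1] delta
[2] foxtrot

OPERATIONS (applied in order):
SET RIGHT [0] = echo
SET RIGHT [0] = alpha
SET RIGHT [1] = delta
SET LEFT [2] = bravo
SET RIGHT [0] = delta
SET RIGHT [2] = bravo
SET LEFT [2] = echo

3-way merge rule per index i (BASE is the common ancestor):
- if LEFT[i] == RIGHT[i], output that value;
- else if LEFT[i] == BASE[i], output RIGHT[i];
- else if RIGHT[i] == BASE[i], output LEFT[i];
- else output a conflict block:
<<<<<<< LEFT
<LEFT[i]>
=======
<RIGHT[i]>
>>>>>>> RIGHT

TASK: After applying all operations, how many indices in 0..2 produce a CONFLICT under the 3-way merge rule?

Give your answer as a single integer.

Answer: 1

Derivation:
Final LEFT:  [echo, delta, echo]
Final RIGHT: [delta, delta, bravo]
i=0: L=echo=BASE, R=delta -> take RIGHT -> delta
i=1: L=delta R=delta -> agree -> delta
i=2: BASE=foxtrot L=echo R=bravo all differ -> CONFLICT
Conflict count: 1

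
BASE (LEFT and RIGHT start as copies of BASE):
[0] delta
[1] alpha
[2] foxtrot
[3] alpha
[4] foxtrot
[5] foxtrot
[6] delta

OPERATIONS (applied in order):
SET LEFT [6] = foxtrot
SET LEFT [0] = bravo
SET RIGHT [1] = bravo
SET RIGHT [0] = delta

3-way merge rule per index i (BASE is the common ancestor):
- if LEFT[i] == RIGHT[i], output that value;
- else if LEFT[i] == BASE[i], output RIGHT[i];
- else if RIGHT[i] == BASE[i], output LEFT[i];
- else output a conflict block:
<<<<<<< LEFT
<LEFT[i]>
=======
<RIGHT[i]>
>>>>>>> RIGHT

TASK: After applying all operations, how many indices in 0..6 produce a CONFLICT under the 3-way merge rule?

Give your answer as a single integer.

Answer: 0

Derivation:
Final LEFT:  [bravo, alpha, foxtrot, alpha, foxtrot, foxtrot, foxtrot]
Final RIGHT: [delta, bravo, foxtrot, alpha, foxtrot, foxtrot, delta]
i=0: L=bravo, R=delta=BASE -> take LEFT -> bravo
i=1: L=alpha=BASE, R=bravo -> take RIGHT -> bravo
i=2: L=foxtrot R=foxtrot -> agree -> foxtrot
i=3: L=alpha R=alpha -> agree -> alpha
i=4: L=foxtrot R=foxtrot -> agree -> foxtrot
i=5: L=foxtrot R=foxtrot -> agree -> foxtrot
i=6: L=foxtrot, R=delta=BASE -> take LEFT -> foxtrot
Conflict count: 0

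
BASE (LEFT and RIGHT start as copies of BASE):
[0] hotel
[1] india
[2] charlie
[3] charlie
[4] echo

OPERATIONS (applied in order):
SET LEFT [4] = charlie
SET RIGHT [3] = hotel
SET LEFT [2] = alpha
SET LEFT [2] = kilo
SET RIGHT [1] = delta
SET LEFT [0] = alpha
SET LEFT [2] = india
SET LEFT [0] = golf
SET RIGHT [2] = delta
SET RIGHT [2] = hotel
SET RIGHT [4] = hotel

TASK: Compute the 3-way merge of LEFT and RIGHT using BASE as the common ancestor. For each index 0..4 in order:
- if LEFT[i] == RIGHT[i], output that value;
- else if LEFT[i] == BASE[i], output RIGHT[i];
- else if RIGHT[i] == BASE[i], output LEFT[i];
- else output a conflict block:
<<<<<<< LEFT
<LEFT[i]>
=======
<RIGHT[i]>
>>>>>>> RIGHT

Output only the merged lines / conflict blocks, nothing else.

Answer: golf
delta
<<<<<<< LEFT
india
=======
hotel
>>>>>>> RIGHT
hotel
<<<<<<< LEFT
charlie
=======
hotel
>>>>>>> RIGHT

Derivation:
Final LEFT:  [golf, india, india, charlie, charlie]
Final RIGHT: [hotel, delta, hotel, hotel, hotel]
i=0: L=golf, R=hotel=BASE -> take LEFT -> golf
i=1: L=india=BASE, R=delta -> take RIGHT -> delta
i=2: BASE=charlie L=india R=hotel all differ -> CONFLICT
i=3: L=charlie=BASE, R=hotel -> take RIGHT -> hotel
i=4: BASE=echo L=charlie R=hotel all differ -> CONFLICT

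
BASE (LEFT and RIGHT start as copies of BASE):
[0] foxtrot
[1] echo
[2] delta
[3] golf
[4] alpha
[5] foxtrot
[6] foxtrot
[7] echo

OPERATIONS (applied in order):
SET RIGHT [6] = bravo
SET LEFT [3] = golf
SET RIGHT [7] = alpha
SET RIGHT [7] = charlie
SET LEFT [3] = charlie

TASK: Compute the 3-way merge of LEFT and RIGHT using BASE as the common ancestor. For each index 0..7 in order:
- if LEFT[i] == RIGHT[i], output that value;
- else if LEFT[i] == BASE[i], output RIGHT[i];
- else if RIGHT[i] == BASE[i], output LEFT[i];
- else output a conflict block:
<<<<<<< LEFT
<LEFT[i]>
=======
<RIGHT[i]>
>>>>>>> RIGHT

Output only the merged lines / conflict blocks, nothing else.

Answer: foxtrot
echo
delta
charlie
alpha
foxtrot
bravo
charlie

Derivation:
Final LEFT:  [foxtrot, echo, delta, charlie, alpha, foxtrot, foxtrot, echo]
Final RIGHT: [foxtrot, echo, delta, golf, alpha, foxtrot, bravo, charlie]
i=0: L=foxtrot R=foxtrot -> agree -> foxtrot
i=1: L=echo R=echo -> agree -> echo
i=2: L=delta R=delta -> agree -> delta
i=3: L=charlie, R=golf=BASE -> take LEFT -> charlie
i=4: L=alpha R=alpha -> agree -> alpha
i=5: L=foxtrot R=foxtrot -> agree -> foxtrot
i=6: L=foxtrot=BASE, R=bravo -> take RIGHT -> bravo
i=7: L=echo=BASE, R=charlie -> take RIGHT -> charlie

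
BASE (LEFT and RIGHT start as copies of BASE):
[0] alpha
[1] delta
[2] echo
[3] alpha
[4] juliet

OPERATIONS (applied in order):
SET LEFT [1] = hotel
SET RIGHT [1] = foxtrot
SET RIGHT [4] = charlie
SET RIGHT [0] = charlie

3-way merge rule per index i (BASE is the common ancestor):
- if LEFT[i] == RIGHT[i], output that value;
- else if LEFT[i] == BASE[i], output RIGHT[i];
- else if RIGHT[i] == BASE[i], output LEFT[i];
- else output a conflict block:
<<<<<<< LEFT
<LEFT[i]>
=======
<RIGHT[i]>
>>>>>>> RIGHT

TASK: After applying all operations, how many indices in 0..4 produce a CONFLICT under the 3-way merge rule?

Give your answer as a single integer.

Final LEFT:  [alpha, hotel, echo, alpha, juliet]
Final RIGHT: [charlie, foxtrot, echo, alpha, charlie]
i=0: L=alpha=BASE, R=charlie -> take RIGHT -> charlie
i=1: BASE=delta L=hotel R=foxtrot all differ -> CONFLICT
i=2: L=echo R=echo -> agree -> echo
i=3: L=alpha R=alpha -> agree -> alpha
i=4: L=juliet=BASE, R=charlie -> take RIGHT -> charlie
Conflict count: 1

Answer: 1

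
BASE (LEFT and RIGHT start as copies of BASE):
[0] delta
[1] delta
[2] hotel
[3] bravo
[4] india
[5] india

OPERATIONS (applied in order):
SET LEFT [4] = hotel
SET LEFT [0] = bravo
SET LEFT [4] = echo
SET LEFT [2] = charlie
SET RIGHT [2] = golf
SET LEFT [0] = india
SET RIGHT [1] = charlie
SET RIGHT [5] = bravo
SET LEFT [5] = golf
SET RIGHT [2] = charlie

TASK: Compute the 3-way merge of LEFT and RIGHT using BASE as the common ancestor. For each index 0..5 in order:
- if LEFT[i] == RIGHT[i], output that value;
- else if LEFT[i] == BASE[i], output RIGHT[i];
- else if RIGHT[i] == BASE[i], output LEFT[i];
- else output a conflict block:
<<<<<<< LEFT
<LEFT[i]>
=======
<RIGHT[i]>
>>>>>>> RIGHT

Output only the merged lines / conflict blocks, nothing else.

Answer: india
charlie
charlie
bravo
echo
<<<<<<< LEFT
golf
=======
bravo
>>>>>>> RIGHT

Derivation:
Final LEFT:  [india, delta, charlie, bravo, echo, golf]
Final RIGHT: [delta, charlie, charlie, bravo, india, bravo]
i=0: L=india, R=delta=BASE -> take LEFT -> india
i=1: L=delta=BASE, R=charlie -> take RIGHT -> charlie
i=2: L=charlie R=charlie -> agree -> charlie
i=3: L=bravo R=bravo -> agree -> bravo
i=4: L=echo, R=india=BASE -> take LEFT -> echo
i=5: BASE=india L=golf R=bravo all differ -> CONFLICT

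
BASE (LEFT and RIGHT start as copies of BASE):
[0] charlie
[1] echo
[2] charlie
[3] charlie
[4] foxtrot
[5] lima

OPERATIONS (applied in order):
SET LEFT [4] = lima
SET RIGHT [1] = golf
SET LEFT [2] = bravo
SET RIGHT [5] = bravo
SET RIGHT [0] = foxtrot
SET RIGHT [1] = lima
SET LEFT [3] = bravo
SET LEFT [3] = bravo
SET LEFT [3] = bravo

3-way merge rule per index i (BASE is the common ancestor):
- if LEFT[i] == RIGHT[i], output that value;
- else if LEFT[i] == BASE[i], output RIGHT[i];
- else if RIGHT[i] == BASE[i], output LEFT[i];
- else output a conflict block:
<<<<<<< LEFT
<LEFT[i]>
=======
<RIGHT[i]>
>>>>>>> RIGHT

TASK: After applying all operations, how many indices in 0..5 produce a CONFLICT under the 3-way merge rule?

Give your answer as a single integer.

Answer: 0

Derivation:
Final LEFT:  [charlie, echo, bravo, bravo, lima, lima]
Final RIGHT: [foxtrot, lima, charlie, charlie, foxtrot, bravo]
i=0: L=charlie=BASE, R=foxtrot -> take RIGHT -> foxtrot
i=1: L=echo=BASE, R=lima -> take RIGHT -> lima
i=2: L=bravo, R=charlie=BASE -> take LEFT -> bravo
i=3: L=bravo, R=charlie=BASE -> take LEFT -> bravo
i=4: L=lima, R=foxtrot=BASE -> take LEFT -> lima
i=5: L=lima=BASE, R=bravo -> take RIGHT -> bravo
Conflict count: 0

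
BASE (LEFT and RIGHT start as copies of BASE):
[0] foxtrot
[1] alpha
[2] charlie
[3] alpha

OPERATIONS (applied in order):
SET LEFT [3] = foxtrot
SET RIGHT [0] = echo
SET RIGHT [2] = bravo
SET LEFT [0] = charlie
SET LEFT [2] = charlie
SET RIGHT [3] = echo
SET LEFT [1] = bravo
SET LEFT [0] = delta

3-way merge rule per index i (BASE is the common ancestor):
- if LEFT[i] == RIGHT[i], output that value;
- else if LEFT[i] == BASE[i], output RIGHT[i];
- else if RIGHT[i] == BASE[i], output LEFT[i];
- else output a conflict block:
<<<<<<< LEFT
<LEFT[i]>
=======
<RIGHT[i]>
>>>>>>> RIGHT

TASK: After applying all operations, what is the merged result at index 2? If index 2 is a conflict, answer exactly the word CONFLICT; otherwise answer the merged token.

Answer: bravo

Derivation:
Final LEFT:  [delta, bravo, charlie, foxtrot]
Final RIGHT: [echo, alpha, bravo, echo]
i=0: BASE=foxtrot L=delta R=echo all differ -> CONFLICT
i=1: L=bravo, R=alpha=BASE -> take LEFT -> bravo
i=2: L=charlie=BASE, R=bravo -> take RIGHT -> bravo
i=3: BASE=alpha L=foxtrot R=echo all differ -> CONFLICT
Index 2 -> bravo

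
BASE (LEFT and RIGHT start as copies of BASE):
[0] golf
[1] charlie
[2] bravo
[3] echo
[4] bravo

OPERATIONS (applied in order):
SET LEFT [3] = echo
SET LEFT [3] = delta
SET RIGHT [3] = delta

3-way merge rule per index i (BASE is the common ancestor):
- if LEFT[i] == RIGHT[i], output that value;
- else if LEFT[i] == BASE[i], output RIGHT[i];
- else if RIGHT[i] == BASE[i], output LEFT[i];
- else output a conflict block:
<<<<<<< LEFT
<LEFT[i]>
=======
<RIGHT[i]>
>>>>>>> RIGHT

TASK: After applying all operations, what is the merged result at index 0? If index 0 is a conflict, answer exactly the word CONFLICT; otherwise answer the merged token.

Answer: golf

Derivation:
Final LEFT:  [golf, charlie, bravo, delta, bravo]
Final RIGHT: [golf, charlie, bravo, delta, bravo]
i=0: L=golf R=golf -> agree -> golf
i=1: L=charlie R=charlie -> agree -> charlie
i=2: L=bravo R=bravo -> agree -> bravo
i=3: L=delta R=delta -> agree -> delta
i=4: L=bravo R=bravo -> agree -> bravo
Index 0 -> golf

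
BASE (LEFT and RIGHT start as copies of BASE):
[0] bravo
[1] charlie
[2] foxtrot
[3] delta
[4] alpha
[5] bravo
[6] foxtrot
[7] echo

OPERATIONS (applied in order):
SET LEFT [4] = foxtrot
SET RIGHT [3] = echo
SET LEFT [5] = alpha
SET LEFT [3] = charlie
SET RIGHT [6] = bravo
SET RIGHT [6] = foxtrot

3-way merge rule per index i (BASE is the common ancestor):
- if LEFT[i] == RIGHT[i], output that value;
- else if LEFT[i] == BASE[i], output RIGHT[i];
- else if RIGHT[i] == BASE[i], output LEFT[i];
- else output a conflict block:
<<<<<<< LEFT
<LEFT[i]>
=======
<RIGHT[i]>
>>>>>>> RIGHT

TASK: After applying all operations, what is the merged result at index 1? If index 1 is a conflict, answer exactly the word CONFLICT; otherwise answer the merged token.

Answer: charlie

Derivation:
Final LEFT:  [bravo, charlie, foxtrot, charlie, foxtrot, alpha, foxtrot, echo]
Final RIGHT: [bravo, charlie, foxtrot, echo, alpha, bravo, foxtrot, echo]
i=0: L=bravo R=bravo -> agree -> bravo
i=1: L=charlie R=charlie -> agree -> charlie
i=2: L=foxtrot R=foxtrot -> agree -> foxtrot
i=3: BASE=delta L=charlie R=echo all differ -> CONFLICT
i=4: L=foxtrot, R=alpha=BASE -> take LEFT -> foxtrot
i=5: L=alpha, R=bravo=BASE -> take LEFT -> alpha
i=6: L=foxtrot R=foxtrot -> agree -> foxtrot
i=7: L=echo R=echo -> agree -> echo
Index 1 -> charlie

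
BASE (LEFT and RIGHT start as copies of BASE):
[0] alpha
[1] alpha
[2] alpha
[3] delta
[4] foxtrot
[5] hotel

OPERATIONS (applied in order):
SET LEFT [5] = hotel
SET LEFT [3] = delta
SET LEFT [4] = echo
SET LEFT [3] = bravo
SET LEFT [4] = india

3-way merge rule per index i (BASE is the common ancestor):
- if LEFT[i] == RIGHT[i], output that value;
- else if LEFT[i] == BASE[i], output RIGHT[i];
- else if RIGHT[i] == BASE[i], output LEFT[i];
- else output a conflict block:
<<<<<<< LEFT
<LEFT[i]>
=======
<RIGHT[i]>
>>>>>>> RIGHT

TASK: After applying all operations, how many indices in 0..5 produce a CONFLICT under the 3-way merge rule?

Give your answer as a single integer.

Final LEFT:  [alpha, alpha, alpha, bravo, india, hotel]
Final RIGHT: [alpha, alpha, alpha, delta, foxtrot, hotel]
i=0: L=alpha R=alpha -> agree -> alpha
i=1: L=alpha R=alpha -> agree -> alpha
i=2: L=alpha R=alpha -> agree -> alpha
i=3: L=bravo, R=delta=BASE -> take LEFT -> bravo
i=4: L=india, R=foxtrot=BASE -> take LEFT -> india
i=5: L=hotel R=hotel -> agree -> hotel
Conflict count: 0

Answer: 0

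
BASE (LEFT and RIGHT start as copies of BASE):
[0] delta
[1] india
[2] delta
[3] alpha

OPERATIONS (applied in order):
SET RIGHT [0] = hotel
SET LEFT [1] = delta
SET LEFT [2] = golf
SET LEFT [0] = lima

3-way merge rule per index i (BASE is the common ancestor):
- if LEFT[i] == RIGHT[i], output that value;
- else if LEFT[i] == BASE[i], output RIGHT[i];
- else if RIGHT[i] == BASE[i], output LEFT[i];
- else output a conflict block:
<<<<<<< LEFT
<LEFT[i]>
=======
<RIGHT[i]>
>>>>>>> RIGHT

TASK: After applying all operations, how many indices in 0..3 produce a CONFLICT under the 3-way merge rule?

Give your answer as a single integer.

Final LEFT:  [lima, delta, golf, alpha]
Final RIGHT: [hotel, india, delta, alpha]
i=0: BASE=delta L=lima R=hotel all differ -> CONFLICT
i=1: L=delta, R=india=BASE -> take LEFT -> delta
i=2: L=golf, R=delta=BASE -> take LEFT -> golf
i=3: L=alpha R=alpha -> agree -> alpha
Conflict count: 1

Answer: 1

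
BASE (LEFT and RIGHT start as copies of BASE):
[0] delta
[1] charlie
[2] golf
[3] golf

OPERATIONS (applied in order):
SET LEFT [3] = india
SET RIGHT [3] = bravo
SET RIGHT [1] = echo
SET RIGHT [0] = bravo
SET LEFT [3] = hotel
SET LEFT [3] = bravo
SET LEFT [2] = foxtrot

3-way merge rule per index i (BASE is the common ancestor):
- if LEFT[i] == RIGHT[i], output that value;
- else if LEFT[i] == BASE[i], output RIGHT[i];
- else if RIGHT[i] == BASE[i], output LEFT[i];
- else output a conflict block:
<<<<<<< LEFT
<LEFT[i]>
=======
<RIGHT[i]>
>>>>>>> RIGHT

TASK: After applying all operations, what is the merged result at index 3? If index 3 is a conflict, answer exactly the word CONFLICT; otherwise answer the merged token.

Final LEFT:  [delta, charlie, foxtrot, bravo]
Final RIGHT: [bravo, echo, golf, bravo]
i=0: L=delta=BASE, R=bravo -> take RIGHT -> bravo
i=1: L=charlie=BASE, R=echo -> take RIGHT -> echo
i=2: L=foxtrot, R=golf=BASE -> take LEFT -> foxtrot
i=3: L=bravo R=bravo -> agree -> bravo
Index 3 -> bravo

Answer: bravo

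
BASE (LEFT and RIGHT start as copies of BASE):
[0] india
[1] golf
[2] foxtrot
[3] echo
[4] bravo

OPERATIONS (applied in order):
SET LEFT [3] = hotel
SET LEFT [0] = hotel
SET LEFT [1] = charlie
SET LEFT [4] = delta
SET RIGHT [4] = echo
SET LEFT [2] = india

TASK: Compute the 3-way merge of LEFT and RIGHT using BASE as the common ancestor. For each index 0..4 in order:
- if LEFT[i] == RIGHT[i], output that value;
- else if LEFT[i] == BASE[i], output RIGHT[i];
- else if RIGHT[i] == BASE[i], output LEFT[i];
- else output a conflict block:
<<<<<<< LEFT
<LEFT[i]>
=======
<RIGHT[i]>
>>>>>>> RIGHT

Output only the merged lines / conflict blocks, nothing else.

Answer: hotel
charlie
india
hotel
<<<<<<< LEFT
delta
=======
echo
>>>>>>> RIGHT

Derivation:
Final LEFT:  [hotel, charlie, india, hotel, delta]
Final RIGHT: [india, golf, foxtrot, echo, echo]
i=0: L=hotel, R=india=BASE -> take LEFT -> hotel
i=1: L=charlie, R=golf=BASE -> take LEFT -> charlie
i=2: L=india, R=foxtrot=BASE -> take LEFT -> india
i=3: L=hotel, R=echo=BASE -> take LEFT -> hotel
i=4: BASE=bravo L=delta R=echo all differ -> CONFLICT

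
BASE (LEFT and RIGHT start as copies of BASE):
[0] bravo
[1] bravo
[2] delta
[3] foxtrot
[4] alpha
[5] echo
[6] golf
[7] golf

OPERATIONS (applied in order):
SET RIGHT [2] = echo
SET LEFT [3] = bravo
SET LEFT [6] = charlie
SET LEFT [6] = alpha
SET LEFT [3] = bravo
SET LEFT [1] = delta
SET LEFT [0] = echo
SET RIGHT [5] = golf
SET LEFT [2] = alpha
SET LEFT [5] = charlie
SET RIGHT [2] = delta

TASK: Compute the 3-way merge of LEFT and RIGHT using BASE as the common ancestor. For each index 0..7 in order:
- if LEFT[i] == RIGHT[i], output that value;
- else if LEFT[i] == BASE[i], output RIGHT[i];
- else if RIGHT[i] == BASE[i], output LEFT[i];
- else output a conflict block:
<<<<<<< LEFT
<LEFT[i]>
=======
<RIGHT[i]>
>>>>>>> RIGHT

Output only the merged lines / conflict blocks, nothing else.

Final LEFT:  [echo, delta, alpha, bravo, alpha, charlie, alpha, golf]
Final RIGHT: [bravo, bravo, delta, foxtrot, alpha, golf, golf, golf]
i=0: L=echo, R=bravo=BASE -> take LEFT -> echo
i=1: L=delta, R=bravo=BASE -> take LEFT -> delta
i=2: L=alpha, R=delta=BASE -> take LEFT -> alpha
i=3: L=bravo, R=foxtrot=BASE -> take LEFT -> bravo
i=4: L=alpha R=alpha -> agree -> alpha
i=5: BASE=echo L=charlie R=golf all differ -> CONFLICT
i=6: L=alpha, R=golf=BASE -> take LEFT -> alpha
i=7: L=golf R=golf -> agree -> golf

Answer: echo
delta
alpha
bravo
alpha
<<<<<<< LEFT
charlie
=======
golf
>>>>>>> RIGHT
alpha
golf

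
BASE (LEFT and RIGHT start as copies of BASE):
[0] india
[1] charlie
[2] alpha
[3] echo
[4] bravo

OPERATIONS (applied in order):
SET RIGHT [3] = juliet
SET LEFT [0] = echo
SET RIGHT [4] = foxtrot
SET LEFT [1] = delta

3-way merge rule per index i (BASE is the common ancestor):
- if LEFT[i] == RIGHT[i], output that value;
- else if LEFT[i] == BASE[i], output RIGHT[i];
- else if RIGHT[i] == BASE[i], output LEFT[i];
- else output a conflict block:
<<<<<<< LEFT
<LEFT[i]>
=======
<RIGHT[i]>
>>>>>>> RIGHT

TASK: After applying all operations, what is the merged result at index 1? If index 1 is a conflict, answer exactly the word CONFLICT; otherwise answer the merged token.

Final LEFT:  [echo, delta, alpha, echo, bravo]
Final RIGHT: [india, charlie, alpha, juliet, foxtrot]
i=0: L=echo, R=india=BASE -> take LEFT -> echo
i=1: L=delta, R=charlie=BASE -> take LEFT -> delta
i=2: L=alpha R=alpha -> agree -> alpha
i=3: L=echo=BASE, R=juliet -> take RIGHT -> juliet
i=4: L=bravo=BASE, R=foxtrot -> take RIGHT -> foxtrot
Index 1 -> delta

Answer: delta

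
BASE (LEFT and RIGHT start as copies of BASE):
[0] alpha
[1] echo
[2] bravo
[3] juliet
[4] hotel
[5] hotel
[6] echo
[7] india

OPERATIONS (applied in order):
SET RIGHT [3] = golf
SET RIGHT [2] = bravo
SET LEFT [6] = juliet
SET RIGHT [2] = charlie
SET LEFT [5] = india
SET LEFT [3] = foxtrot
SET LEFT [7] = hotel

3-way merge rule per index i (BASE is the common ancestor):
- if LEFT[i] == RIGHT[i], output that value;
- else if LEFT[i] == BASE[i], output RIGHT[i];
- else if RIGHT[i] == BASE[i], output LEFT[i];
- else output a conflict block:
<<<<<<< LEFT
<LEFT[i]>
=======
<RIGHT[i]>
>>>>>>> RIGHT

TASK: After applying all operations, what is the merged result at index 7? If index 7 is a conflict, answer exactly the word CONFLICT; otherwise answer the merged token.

Answer: hotel

Derivation:
Final LEFT:  [alpha, echo, bravo, foxtrot, hotel, india, juliet, hotel]
Final RIGHT: [alpha, echo, charlie, golf, hotel, hotel, echo, india]
i=0: L=alpha R=alpha -> agree -> alpha
i=1: L=echo R=echo -> agree -> echo
i=2: L=bravo=BASE, R=charlie -> take RIGHT -> charlie
i=3: BASE=juliet L=foxtrot R=golf all differ -> CONFLICT
i=4: L=hotel R=hotel -> agree -> hotel
i=5: L=india, R=hotel=BASE -> take LEFT -> india
i=6: L=juliet, R=echo=BASE -> take LEFT -> juliet
i=7: L=hotel, R=india=BASE -> take LEFT -> hotel
Index 7 -> hotel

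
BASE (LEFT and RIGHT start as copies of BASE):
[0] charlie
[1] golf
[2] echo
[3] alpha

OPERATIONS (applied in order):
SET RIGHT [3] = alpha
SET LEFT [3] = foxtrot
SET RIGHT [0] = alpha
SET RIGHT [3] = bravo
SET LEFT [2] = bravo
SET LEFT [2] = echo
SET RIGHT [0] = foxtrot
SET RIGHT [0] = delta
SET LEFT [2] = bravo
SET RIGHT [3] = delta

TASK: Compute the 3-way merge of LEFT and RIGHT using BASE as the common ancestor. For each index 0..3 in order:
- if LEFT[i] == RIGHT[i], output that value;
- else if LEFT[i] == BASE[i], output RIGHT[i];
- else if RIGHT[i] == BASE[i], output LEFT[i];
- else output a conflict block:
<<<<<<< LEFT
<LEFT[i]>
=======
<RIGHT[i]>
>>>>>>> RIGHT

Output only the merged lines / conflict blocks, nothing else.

Answer: delta
golf
bravo
<<<<<<< LEFT
foxtrot
=======
delta
>>>>>>> RIGHT

Derivation:
Final LEFT:  [charlie, golf, bravo, foxtrot]
Final RIGHT: [delta, golf, echo, delta]
i=0: L=charlie=BASE, R=delta -> take RIGHT -> delta
i=1: L=golf R=golf -> agree -> golf
i=2: L=bravo, R=echo=BASE -> take LEFT -> bravo
i=3: BASE=alpha L=foxtrot R=delta all differ -> CONFLICT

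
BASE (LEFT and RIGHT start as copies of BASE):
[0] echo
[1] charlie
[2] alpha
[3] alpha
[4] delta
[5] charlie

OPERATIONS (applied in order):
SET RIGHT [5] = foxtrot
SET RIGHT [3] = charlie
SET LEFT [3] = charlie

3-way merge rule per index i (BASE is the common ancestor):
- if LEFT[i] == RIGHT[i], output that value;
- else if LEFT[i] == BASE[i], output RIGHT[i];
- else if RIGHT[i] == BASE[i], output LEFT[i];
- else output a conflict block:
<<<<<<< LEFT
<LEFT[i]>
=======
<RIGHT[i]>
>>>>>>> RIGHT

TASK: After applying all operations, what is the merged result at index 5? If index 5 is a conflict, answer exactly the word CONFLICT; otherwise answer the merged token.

Final LEFT:  [echo, charlie, alpha, charlie, delta, charlie]
Final RIGHT: [echo, charlie, alpha, charlie, delta, foxtrot]
i=0: L=echo R=echo -> agree -> echo
i=1: L=charlie R=charlie -> agree -> charlie
i=2: L=alpha R=alpha -> agree -> alpha
i=3: L=charlie R=charlie -> agree -> charlie
i=4: L=delta R=delta -> agree -> delta
i=5: L=charlie=BASE, R=foxtrot -> take RIGHT -> foxtrot
Index 5 -> foxtrot

Answer: foxtrot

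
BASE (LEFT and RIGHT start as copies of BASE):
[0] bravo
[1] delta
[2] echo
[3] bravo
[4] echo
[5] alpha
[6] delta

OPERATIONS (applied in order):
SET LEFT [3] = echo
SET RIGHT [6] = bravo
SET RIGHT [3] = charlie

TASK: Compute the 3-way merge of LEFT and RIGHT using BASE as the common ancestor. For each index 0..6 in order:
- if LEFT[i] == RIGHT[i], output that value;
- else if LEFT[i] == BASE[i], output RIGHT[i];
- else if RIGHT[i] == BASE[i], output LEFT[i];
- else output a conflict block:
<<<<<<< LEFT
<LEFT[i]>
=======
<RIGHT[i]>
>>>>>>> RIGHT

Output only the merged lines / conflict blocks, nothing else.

Answer: bravo
delta
echo
<<<<<<< LEFT
echo
=======
charlie
>>>>>>> RIGHT
echo
alpha
bravo

Derivation:
Final LEFT:  [bravo, delta, echo, echo, echo, alpha, delta]
Final RIGHT: [bravo, delta, echo, charlie, echo, alpha, bravo]
i=0: L=bravo R=bravo -> agree -> bravo
i=1: L=delta R=delta -> agree -> delta
i=2: L=echo R=echo -> agree -> echo
i=3: BASE=bravo L=echo R=charlie all differ -> CONFLICT
i=4: L=echo R=echo -> agree -> echo
i=5: L=alpha R=alpha -> agree -> alpha
i=6: L=delta=BASE, R=bravo -> take RIGHT -> bravo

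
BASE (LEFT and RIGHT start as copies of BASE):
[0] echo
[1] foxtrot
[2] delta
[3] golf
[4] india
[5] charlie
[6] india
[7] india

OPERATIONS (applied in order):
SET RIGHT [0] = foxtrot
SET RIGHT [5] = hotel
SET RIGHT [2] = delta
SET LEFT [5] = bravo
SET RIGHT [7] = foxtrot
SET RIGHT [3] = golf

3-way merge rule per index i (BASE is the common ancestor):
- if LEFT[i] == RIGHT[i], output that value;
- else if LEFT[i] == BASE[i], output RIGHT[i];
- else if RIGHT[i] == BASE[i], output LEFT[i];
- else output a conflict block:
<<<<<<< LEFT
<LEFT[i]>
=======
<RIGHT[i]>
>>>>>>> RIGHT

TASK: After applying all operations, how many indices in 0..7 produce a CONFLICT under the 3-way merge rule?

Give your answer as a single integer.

Final LEFT:  [echo, foxtrot, delta, golf, india, bravo, india, india]
Final RIGHT: [foxtrot, foxtrot, delta, golf, india, hotel, india, foxtrot]
i=0: L=echo=BASE, R=foxtrot -> take RIGHT -> foxtrot
i=1: L=foxtrot R=foxtrot -> agree -> foxtrot
i=2: L=delta R=delta -> agree -> delta
i=3: L=golf R=golf -> agree -> golf
i=4: L=india R=india -> agree -> india
i=5: BASE=charlie L=bravo R=hotel all differ -> CONFLICT
i=6: L=india R=india -> agree -> india
i=7: L=india=BASE, R=foxtrot -> take RIGHT -> foxtrot
Conflict count: 1

Answer: 1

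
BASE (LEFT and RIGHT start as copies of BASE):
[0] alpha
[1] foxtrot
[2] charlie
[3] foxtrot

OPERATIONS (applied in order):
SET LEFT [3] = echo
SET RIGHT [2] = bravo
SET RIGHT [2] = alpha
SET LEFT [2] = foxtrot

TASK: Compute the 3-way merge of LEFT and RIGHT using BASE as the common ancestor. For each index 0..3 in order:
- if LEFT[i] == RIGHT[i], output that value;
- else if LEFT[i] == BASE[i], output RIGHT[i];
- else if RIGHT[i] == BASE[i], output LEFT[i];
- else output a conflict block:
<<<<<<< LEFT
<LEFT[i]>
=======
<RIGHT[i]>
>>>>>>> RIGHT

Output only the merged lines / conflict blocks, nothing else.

Final LEFT:  [alpha, foxtrot, foxtrot, echo]
Final RIGHT: [alpha, foxtrot, alpha, foxtrot]
i=0: L=alpha R=alpha -> agree -> alpha
i=1: L=foxtrot R=foxtrot -> agree -> foxtrot
i=2: BASE=charlie L=foxtrot R=alpha all differ -> CONFLICT
i=3: L=echo, R=foxtrot=BASE -> take LEFT -> echo

Answer: alpha
foxtrot
<<<<<<< LEFT
foxtrot
=======
alpha
>>>>>>> RIGHT
echo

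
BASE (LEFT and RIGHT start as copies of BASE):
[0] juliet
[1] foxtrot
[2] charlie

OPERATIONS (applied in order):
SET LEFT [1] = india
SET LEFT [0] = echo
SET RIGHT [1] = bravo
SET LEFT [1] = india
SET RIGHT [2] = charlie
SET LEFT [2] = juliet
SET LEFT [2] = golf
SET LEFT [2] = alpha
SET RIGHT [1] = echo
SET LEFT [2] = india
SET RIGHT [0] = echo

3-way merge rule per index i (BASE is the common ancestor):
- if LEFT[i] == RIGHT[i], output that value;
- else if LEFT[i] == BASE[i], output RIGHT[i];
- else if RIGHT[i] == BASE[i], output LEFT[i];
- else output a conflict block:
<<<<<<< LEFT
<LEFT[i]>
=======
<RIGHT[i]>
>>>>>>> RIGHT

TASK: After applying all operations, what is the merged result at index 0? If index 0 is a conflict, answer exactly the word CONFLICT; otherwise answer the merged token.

Answer: echo

Derivation:
Final LEFT:  [echo, india, india]
Final RIGHT: [echo, echo, charlie]
i=0: L=echo R=echo -> agree -> echo
i=1: BASE=foxtrot L=india R=echo all differ -> CONFLICT
i=2: L=india, R=charlie=BASE -> take LEFT -> india
Index 0 -> echo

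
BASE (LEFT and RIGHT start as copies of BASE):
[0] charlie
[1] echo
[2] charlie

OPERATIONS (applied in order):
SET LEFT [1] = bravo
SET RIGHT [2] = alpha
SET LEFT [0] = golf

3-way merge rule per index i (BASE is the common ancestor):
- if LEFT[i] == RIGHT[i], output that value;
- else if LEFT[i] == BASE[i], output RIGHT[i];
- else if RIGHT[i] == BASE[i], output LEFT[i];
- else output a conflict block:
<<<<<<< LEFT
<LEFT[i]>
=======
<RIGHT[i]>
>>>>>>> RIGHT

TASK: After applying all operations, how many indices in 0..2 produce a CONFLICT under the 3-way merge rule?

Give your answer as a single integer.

Final LEFT:  [golf, bravo, charlie]
Final RIGHT: [charlie, echo, alpha]
i=0: L=golf, R=charlie=BASE -> take LEFT -> golf
i=1: L=bravo, R=echo=BASE -> take LEFT -> bravo
i=2: L=charlie=BASE, R=alpha -> take RIGHT -> alpha
Conflict count: 0

Answer: 0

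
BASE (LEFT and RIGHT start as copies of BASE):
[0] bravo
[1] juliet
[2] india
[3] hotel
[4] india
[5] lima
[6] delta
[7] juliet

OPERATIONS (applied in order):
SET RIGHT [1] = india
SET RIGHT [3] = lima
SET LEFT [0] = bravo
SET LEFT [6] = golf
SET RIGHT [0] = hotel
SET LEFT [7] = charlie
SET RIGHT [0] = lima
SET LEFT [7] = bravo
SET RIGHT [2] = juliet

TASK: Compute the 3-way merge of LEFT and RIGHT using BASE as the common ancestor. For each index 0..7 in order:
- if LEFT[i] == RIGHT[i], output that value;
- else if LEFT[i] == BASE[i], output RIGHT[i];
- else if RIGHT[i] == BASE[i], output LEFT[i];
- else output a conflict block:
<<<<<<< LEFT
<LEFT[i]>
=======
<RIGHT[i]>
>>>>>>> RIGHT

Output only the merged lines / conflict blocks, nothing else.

Final LEFT:  [bravo, juliet, india, hotel, india, lima, golf, bravo]
Final RIGHT: [lima, india, juliet, lima, india, lima, delta, juliet]
i=0: L=bravo=BASE, R=lima -> take RIGHT -> lima
i=1: L=juliet=BASE, R=india -> take RIGHT -> india
i=2: L=india=BASE, R=juliet -> take RIGHT -> juliet
i=3: L=hotel=BASE, R=lima -> take RIGHT -> lima
i=4: L=india R=india -> agree -> india
i=5: L=lima R=lima -> agree -> lima
i=6: L=golf, R=delta=BASE -> take LEFT -> golf
i=7: L=bravo, R=juliet=BASE -> take LEFT -> bravo

Answer: lima
india
juliet
lima
india
lima
golf
bravo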